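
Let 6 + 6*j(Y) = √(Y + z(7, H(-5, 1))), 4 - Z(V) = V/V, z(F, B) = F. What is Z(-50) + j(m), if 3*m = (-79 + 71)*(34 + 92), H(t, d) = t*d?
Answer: 2 + I*√329/6 ≈ 2.0 + 3.0231*I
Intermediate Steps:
H(t, d) = d*t
Z(V) = 3 (Z(V) = 4 - V/V = 4 - 1*1 = 4 - 1 = 3)
m = -336 (m = ((-79 + 71)*(34 + 92))/3 = (-8*126)/3 = (⅓)*(-1008) = -336)
j(Y) = -1 + √(7 + Y)/6 (j(Y) = -1 + √(Y + 7)/6 = -1 + √(7 + Y)/6)
Z(-50) + j(m) = 3 + (-1 + √(7 - 336)/6) = 3 + (-1 + √(-329)/6) = 3 + (-1 + (I*√329)/6) = 3 + (-1 + I*√329/6) = 2 + I*√329/6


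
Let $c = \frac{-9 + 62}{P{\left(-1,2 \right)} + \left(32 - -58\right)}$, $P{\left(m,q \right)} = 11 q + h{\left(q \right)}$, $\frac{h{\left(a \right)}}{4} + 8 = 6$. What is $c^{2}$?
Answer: $\frac{2809}{10816} \approx 0.25971$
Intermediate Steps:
$h{\left(a \right)} = -8$ ($h{\left(a \right)} = -32 + 4 \cdot 6 = -32 + 24 = -8$)
$P{\left(m,q \right)} = -8 + 11 q$ ($P{\left(m,q \right)} = 11 q - 8 = -8 + 11 q$)
$c = \frac{53}{104}$ ($c = \frac{-9 + 62}{\left(-8 + 11 \cdot 2\right) + \left(32 - -58\right)} = \frac{53}{\left(-8 + 22\right) + \left(32 + 58\right)} = \frac{53}{14 + 90} = \frac{53}{104} \approx 0.50961$)
$c^{2} = \left(\frac{53}{104}\right)^{2} = \frac{2809}{10816}$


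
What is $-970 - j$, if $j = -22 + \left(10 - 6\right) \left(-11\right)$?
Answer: $-904$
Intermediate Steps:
$j = -66$ ($j = -22 + 4 \left(-11\right) = -22 - 44 = -66$)
$-970 - j = -970 - -66 = -970 + 66 = -904$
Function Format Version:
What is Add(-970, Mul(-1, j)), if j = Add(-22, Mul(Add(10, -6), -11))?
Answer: -904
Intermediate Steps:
j = -66 (j = Add(-22, Mul(4, -11)) = Add(-22, -44) = -66)
Add(-970, Mul(-1, j)) = Add(-970, Mul(-1, -66)) = Add(-970, 66) = -904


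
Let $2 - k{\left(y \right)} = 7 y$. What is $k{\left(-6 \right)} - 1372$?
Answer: $-1328$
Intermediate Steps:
$k{\left(y \right)} = 2 - 7 y$
$k{\left(-6 \right)} - 1372 = \left(2 - -42\right) - 1372 = \left(2 + 42\right) - 1372 = 44 - 1372 = -1328$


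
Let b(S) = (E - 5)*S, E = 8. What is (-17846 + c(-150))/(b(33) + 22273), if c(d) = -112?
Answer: -8979/11186 ≈ -0.80270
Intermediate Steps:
b(S) = 3*S (b(S) = (8 - 5)*S = 3*S)
(-17846 + c(-150))/(b(33) + 22273) = (-17846 - 112)/(3*33 + 22273) = -17958/(99 + 22273) = -17958/22372 = -17958*1/22372 = -8979/11186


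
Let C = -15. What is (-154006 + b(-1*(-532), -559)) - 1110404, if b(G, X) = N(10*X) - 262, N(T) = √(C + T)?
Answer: -1264672 + I*√5605 ≈ -1.2647e+6 + 74.867*I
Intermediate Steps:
N(T) = √(-15 + T)
b(G, X) = -262 + √(-15 + 10*X) (b(G, X) = √(-15 + 10*X) - 262 = -262 + √(-15 + 10*X))
(-154006 + b(-1*(-532), -559)) - 1110404 = (-154006 + (-262 + √(-15 + 10*(-559)))) - 1110404 = (-154006 + (-262 + √(-15 - 5590))) - 1110404 = (-154006 + (-262 + √(-5605))) - 1110404 = (-154006 + (-262 + I*√5605)) - 1110404 = (-154268 + I*√5605) - 1110404 = -1264672 + I*√5605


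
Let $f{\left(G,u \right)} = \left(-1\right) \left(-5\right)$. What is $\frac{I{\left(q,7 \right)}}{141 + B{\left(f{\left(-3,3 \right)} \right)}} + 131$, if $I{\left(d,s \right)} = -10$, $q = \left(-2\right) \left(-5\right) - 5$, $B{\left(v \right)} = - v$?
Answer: $\frac{8903}{68} \approx 130.93$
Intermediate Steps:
$f{\left(G,u \right)} = 5$
$q = 5$ ($q = 10 - 5 = 5$)
$\frac{I{\left(q,7 \right)}}{141 + B{\left(f{\left(-3,3 \right)} \right)}} + 131 = \frac{1}{141 - 5} \left(-10\right) + 131 = \frac{1}{136} \left(-10\right) + 131 = - \frac{5}{68} + 131 = \frac{8903}{68}$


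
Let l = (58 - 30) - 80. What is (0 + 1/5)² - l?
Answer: 1301/25 ≈ 52.040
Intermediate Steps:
l = -52 (l = 28 - 80 = -52)
(0 + 1/5)² - l = (0 + 1/5)² - 1*(-52) = (0 + ⅕)² + 52 = (⅕)² + 52 = 1/25 + 52 = 1301/25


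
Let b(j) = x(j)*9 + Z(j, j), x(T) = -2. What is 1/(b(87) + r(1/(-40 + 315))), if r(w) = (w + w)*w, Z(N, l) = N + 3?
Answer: 75625/5445002 ≈ 0.013889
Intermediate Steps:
Z(N, l) = 3 + N
r(w) = 2*w² (r(w) = (2*w)*w = 2*w²)
b(j) = -15 + j (b(j) = -2*9 + (3 + j) = -18 + (3 + j) = -15 + j)
1/(b(87) + r(1/(-40 + 315))) = 1/((-15 + 87) + 2*(1/(-40 + 315))²) = 1/(72 + 2*(1/275)²) = 1/(72 + 2*(1/75625)) = 1/(72 + 2/75625) = 1/(5445002/75625) = 75625/5445002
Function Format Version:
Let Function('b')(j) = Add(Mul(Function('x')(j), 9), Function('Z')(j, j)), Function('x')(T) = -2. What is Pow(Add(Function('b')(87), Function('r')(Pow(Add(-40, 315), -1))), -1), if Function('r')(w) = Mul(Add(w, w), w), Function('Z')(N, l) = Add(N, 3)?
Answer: Rational(75625, 5445002) ≈ 0.013889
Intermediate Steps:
Function('Z')(N, l) = Add(3, N)
Function('r')(w) = Mul(2, Pow(w, 2)) (Function('r')(w) = Mul(Mul(2, w), w) = Mul(2, Pow(w, 2)))
Function('b')(j) = Add(-15, j) (Function('b')(j) = Add(Mul(-2, 9), Add(3, j)) = Add(-18, Add(3, j)) = Add(-15, j))
Pow(Add(Function('b')(87), Function('r')(Pow(Add(-40, 315), -1))), -1) = Pow(Add(Add(-15, 87), Mul(2, Pow(Pow(Add(-40, 315), -1), 2))), -1) = Pow(Add(72, Mul(2, Pow(Pow(275, -1), 2))), -1) = Pow(Add(72, Mul(2, Pow(Rational(1, 275), 2))), -1) = Pow(Add(72, Mul(2, Rational(1, 75625))), -1) = Pow(Add(72, Rational(2, 75625)), -1) = Pow(Rational(5445002, 75625), -1) = Rational(75625, 5445002)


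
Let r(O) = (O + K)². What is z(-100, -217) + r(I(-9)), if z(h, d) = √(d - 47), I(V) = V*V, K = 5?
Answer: 7396 + 2*I*√66 ≈ 7396.0 + 16.248*I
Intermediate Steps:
I(V) = V²
z(h, d) = √(-47 + d)
r(O) = (5 + O)² (r(O) = (O + 5)² = (5 + O)²)
z(-100, -217) + r(I(-9)) = √(-47 - 217) + (5 + (-9)²)² = √(-264) + (5 + 81)² = 2*I*√66 + 86² = 2*I*√66 + 7396 = 7396 + 2*I*√66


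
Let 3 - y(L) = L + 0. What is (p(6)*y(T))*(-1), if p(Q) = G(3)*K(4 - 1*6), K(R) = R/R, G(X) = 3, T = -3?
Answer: -18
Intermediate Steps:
y(L) = 3 - L (y(L) = 3 - (L + 0) = 3 - L)
K(R) = 1
p(Q) = 3 (p(Q) = 3*1 = 3)
(p(6)*y(T))*(-1) = (3*(3 - 1*(-3)))*(-1) = (3*(3 + 3))*(-1) = (3*6)*(-1) = 18*(-1) = -18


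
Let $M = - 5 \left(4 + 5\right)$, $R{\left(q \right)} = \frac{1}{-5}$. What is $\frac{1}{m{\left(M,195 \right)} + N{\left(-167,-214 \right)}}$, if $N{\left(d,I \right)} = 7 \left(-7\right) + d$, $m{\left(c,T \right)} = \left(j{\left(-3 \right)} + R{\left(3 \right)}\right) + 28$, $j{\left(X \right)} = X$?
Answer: $- \frac{5}{956} \approx -0.0052301$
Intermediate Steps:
$R{\left(q \right)} = - \frac{1}{5}$
$M = -45$ ($M = \left(-5\right) 9 = -45$)
$m{\left(c,T \right)} = \frac{124}{5}$ ($m{\left(c,T \right)} = \left(-3 - \frac{1}{5}\right) + 28 = - \frac{16}{5} + 28 = \frac{124}{5}$)
$N{\left(d,I \right)} = -49 + d$
$\frac{1}{m{\left(M,195 \right)} + N{\left(-167,-214 \right)}} = \frac{1}{\frac{124}{5} - 216} = \frac{1}{- \frac{956}{5}} = - \frac{5}{956}$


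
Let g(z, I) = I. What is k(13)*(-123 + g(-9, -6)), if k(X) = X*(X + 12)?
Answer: -41925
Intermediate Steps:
k(X) = X*(12 + X)
k(13)*(-123 + g(-9, -6)) = (13*(12 + 13))*(-123 - 6) = (13*25)*(-129) = 325*(-129) = -41925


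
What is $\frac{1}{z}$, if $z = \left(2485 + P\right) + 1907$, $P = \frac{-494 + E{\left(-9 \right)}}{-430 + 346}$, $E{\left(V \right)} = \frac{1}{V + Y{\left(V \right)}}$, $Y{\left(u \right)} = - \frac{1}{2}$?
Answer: $\frac{399}{1754755} \approx 0.00022738$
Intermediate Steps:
$Y{\left(u \right)} = - \frac{1}{2}$ ($Y{\left(u \right)} = \left(-1\right) \frac{1}{2} = - \frac{1}{2}$)
$E{\left(V \right)} = \frac{1}{- \frac{1}{2} + V}$ ($E{\left(V \right)} = \frac{1}{V - \frac{1}{2}} = \frac{1}{- \frac{1}{2} + V}$)
$P = \frac{2347}{399}$ ($P = \frac{-494 + \frac{2}{-1 + 2 \left(-9\right)}}{-430 + 346} = \frac{-494 + \frac{2}{-1 - 18}}{-84} = \left(-494 + \frac{2}{-19}\right) \left(- \frac{1}{84}\right) = \left(-494 + 2 \left(- \frac{1}{19}\right)\right) \left(- \frac{1}{84}\right) = \left(-494 - \frac{2}{19}\right) \left(- \frac{1}{84}\right) = \left(- \frac{9388}{19}\right) \left(- \frac{1}{84}\right) = \frac{2347}{399} \approx 5.8822$)
$z = \frac{1754755}{399}$ ($z = \left(2485 + \frac{2347}{399}\right) + 1907 = \frac{993862}{399} + 1907 = \frac{1754755}{399} \approx 4397.9$)
$\frac{1}{z} = \frac{1}{\frac{1754755}{399}} = \frac{399}{1754755}$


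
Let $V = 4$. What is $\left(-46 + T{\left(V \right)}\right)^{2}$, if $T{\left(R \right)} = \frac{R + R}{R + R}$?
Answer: $2025$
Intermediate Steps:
$T{\left(R \right)} = 1$ ($T{\left(R \right)} = \frac{2 R}{2 R} = 2 R \frac{1}{2 R} = 1$)
$\left(-46 + T{\left(V \right)}\right)^{2} = \left(-46 + 1\right)^{2} = \left(-45\right)^{2} = 2025$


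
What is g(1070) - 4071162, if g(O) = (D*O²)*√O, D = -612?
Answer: -4071162 - 700678800*√1070 ≈ -2.2924e+10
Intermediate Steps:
g(O) = -612*O^(5/2) (g(O) = (-612*O²)*√O = -612*O^(5/2))
g(1070) - 4071162 = -700678800*√1070 - 4071162 = -4071162 - 700678800*√1070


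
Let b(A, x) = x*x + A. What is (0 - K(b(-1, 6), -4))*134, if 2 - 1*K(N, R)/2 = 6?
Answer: 1072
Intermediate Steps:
b(A, x) = A + x² (b(A, x) = x² + A = A + x²)
K(N, R) = -8 (K(N, R) = 4 - 2*6 = 4 - 12 = -8)
(0 - K(b(-1, 6), -4))*134 = (0 - 1*(-8))*134 = (0 + 8)*134 = 8*134 = 1072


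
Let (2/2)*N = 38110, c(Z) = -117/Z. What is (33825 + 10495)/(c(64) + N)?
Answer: 2836480/2438923 ≈ 1.1630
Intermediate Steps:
N = 38110
(33825 + 10495)/(c(64) + N) = (33825 + 10495)/(-117/64 + 38110) = 44320/(-117*1/64 + 38110) = 44320/(-117/64 + 38110) = 44320/(2438923/64) = 44320*(64/2438923) = 2836480/2438923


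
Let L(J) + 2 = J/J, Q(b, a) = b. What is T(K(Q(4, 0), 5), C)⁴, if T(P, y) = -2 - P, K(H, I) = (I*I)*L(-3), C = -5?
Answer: 279841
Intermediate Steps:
L(J) = -1 (L(J) = -2 + J/J = -2 + 1 = -1)
K(H, I) = -I² (K(H, I) = (I*I)*(-1) = I²*(-1) = -I²)
T(K(Q(4, 0), 5), C)⁴ = (-2 - (-1)*5²)⁴ = (-2 - (-1)*25)⁴ = (-2 - 1*(-25))⁴ = (-2 + 25)⁴ = 23⁴ = 279841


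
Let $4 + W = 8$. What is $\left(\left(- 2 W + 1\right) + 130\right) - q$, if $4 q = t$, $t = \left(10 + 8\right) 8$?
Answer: $87$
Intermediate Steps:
$W = 4$ ($W = -4 + 8 = 4$)
$t = 144$ ($t = 18 \cdot 8 = 144$)
$q = 36$ ($q = \frac{1}{4} \cdot 144 = 36$)
$\left(\left(- 2 W + 1\right) + 130\right) - q = \left(\left(\left(-2\right) 4 + 1\right) + 130\right) - 36 = \left(\left(-8 + 1\right) + 130\right) - 36 = \left(-7 + 130\right) - 36 = 123 - 36 = 87$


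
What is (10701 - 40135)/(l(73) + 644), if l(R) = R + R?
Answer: -14717/395 ≈ -37.258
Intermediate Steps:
l(R) = 2*R
(10701 - 40135)/(l(73) + 644) = (10701 - 40135)/(2*73 + 644) = -29434/(146 + 644) = -29434/790 = -29434*1/790 = -14717/395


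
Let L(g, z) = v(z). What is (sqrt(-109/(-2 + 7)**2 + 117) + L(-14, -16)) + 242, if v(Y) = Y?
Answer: 226 + 16*sqrt(11)/5 ≈ 236.61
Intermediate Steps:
L(g, z) = z
(sqrt(-109/(-2 + 7)**2 + 117) + L(-14, -16)) + 242 = (sqrt(-109/(-2 + 7)**2 + 117) - 16) + 242 = (sqrt(-109/(5**2) + 117) - 16) + 242 = (sqrt(-109/25 + 117) - 16) + 242 = (sqrt(2816/25) - 16) + 242 = (16*sqrt(11)/5 - 16) + 242 = (-16 + 16*sqrt(11)/5) + 242 = 226 + 16*sqrt(11)/5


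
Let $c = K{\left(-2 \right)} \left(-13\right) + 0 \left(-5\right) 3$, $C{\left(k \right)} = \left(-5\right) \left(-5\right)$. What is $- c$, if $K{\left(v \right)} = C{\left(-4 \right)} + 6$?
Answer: $403$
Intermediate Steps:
$C{\left(k \right)} = 25$
$K{\left(v \right)} = 31$ ($K{\left(v \right)} = 25 + 6 = 31$)
$c = -403$ ($c = 31 \left(-13\right) + 0 \left(-5\right) 3 = -403 + 0 \cdot 3 = -403 + 0 = -403$)
$- c = \left(-1\right) \left(-403\right) = 403$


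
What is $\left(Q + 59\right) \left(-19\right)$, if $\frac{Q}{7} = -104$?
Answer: $12711$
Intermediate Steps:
$Q = -728$ ($Q = 7 \left(-104\right) = -728$)
$\left(Q + 59\right) \left(-19\right) = \left(-728 + 59\right) \left(-19\right) = \left(-669\right) \left(-19\right) = 12711$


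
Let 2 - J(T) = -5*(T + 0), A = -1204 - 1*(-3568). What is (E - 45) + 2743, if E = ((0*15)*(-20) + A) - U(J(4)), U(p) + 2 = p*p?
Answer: 4580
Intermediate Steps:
A = 2364 (A = -1204 + 3568 = 2364)
J(T) = 2 + 5*T (J(T) = 2 - (-5)*(T + 0) = 2 - (-5)*T = 2 + 5*T)
U(p) = -2 + p² (U(p) = -2 + p*p = -2 + p²)
E = 1882 (E = ((0*15)*(-20) + 2364) - (-2 + (2 + 5*4)²) = (0*(-20) + 2364) - (-2 + (2 + 20)²) = (0 + 2364) - (-2 + 22²) = 2364 - (-2 + 484) = 2364 - 1*482 = 2364 - 482 = 1882)
(E - 45) + 2743 = (1882 - 45) + 2743 = 1837 + 2743 = 4580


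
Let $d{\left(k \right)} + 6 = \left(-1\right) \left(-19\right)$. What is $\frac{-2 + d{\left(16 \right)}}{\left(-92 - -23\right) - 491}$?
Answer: $- \frac{11}{560} \approx -0.019643$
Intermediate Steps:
$d{\left(k \right)} = 13$ ($d{\left(k \right)} = -6 - -19 = -6 + 19 = 13$)
$\frac{-2 + d{\left(16 \right)}}{\left(-92 - -23\right) - 491} = \frac{-2 + 13}{\left(-92 - -23\right) - 491} = \frac{11}{\left(-92 + 23\right) - 491} = \frac{11}{-69 - 491} = \frac{11}{-560} = 11 \left(- \frac{1}{560}\right) = - \frac{11}{560}$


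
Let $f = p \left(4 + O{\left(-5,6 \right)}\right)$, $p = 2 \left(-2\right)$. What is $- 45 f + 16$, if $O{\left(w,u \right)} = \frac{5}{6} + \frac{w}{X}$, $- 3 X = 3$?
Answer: $1786$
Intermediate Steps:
$X = -1$ ($X = \left(- \frac{1}{3}\right) 3 = -1$)
$O{\left(w,u \right)} = \frac{5}{6} - w$ ($O{\left(w,u \right)} = \frac{5}{6} + \frac{w}{-1} = 5 \cdot \frac{1}{6} + w \left(-1\right) = \frac{5}{6} - w$)
$p = -4$
$f = - \frac{118}{3}$ ($f = - 4 \left(4 + \left(\frac{5}{6} - -5\right)\right) = - 4 \left(4 + \left(\frac{5}{6} + 5\right)\right) = - 4 \left(4 + \frac{35}{6}\right) = \left(-4\right) \frac{59}{6} = - \frac{118}{3} \approx -39.333$)
$- 45 f + 16 = \left(-45\right) \left(- \frac{118}{3}\right) + 16 = 1770 + 16 = 1786$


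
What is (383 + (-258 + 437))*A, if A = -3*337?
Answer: -568182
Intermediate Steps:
A = -1011
(383 + (-258 + 437))*A = (383 + (-258 + 437))*(-1011) = (383 + 179)*(-1011) = 562*(-1011) = -568182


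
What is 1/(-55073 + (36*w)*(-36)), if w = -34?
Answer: -1/11009 ≈ -9.0835e-5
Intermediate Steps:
1/(-55073 + (36*w)*(-36)) = 1/(-55073 + (36*(-34))*(-36)) = 1/(-55073 - 1224*(-36)) = 1/(-55073 + 44064) = 1/(-11009) = -1/11009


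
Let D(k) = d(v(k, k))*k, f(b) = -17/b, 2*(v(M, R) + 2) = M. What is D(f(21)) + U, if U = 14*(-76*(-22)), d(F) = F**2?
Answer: 866952535/37044 ≈ 23403.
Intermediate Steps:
v(M, R) = -2 + M/2
D(k) = k*(-2 + k/2)**2 (D(k) = (-2 + k/2)**2*k = k*(-2 + k/2)**2)
U = 23408 (U = 14*1672 = 23408)
D(f(21)) + U = (-17/21)*(-4 - 17/21)**2/4 + 23408 = (-17*1/21)*(-4 - 17*1/21)**2/4 + 23408 = (1/4)*(-17/21)*(-4 - 17/21)**2 + 23408 = (1/4)*(-17/21)*(-101/21)**2 + 23408 = (1/4)*(-17/21)*(10201/441) + 23408 = -173417/37044 + 23408 = 866952535/37044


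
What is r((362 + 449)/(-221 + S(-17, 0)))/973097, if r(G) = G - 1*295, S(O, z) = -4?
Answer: -67186/218946825 ≈ -0.00030686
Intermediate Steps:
r(G) = -295 + G (r(G) = G - 295 = -295 + G)
r((362 + 449)/(-221 + S(-17, 0)))/973097 = (-295 + (362 + 449)/(-221 - 4))/973097 = (-295 + 811/(-225))*(1/973097) = (-295 + 811*(-1/225))*(1/973097) = (-295 - 811/225)*(1/973097) = -67186/225*1/973097 = -67186/218946825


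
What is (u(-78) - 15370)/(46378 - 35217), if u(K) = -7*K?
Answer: -14824/11161 ≈ -1.3282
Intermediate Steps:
(u(-78) - 15370)/(46378 - 35217) = (-7*(-78) - 15370)/(46378 - 35217) = (546 - 15370)/11161 = -14824*1/11161 = -14824/11161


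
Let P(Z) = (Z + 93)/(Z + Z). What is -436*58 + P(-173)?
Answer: -4374784/173 ≈ -25288.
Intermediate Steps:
P(Z) = (93 + Z)/(2*Z) (P(Z) = (93 + Z)/((2*Z)) = (93 + Z)*(1/(2*Z)) = (93 + Z)/(2*Z))
-436*58 + P(-173) = -436*58 + (1/2)*(93 - 173)/(-173) = -25288 + (1/2)*(-1/173)*(-80) = -25288 + 40/173 = -4374784/173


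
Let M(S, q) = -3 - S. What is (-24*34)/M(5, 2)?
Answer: 102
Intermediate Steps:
(-24*34)/M(5, 2) = (-24*34)/(-3 - 1*5) = -816/(-3 - 5) = -816/(-8) = -816*(-1/8) = 102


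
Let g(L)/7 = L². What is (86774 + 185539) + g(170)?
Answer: 474613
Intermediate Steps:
g(L) = 7*L²
(86774 + 185539) + g(170) = (86774 + 185539) + 7*170² = 272313 + 7*28900 = 272313 + 202300 = 474613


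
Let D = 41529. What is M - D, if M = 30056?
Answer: -11473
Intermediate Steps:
M - D = 30056 - 1*41529 = 30056 - 41529 = -11473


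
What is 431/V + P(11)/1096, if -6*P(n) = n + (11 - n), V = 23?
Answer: 2834003/151248 ≈ 18.737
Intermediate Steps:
P(n) = -11/6 (P(n) = -(n + (11 - n))/6 = -⅙*11 = -11/6)
431/V + P(11)/1096 = 431/23 - 11/6/1096 = 431*(1/23) - 11/6*1/1096 = 431/23 - 11/6576 = 2834003/151248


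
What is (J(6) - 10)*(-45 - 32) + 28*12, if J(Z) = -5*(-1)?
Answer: 721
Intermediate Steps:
J(Z) = 5
(J(6) - 10)*(-45 - 32) + 28*12 = (5 - 10)*(-45 - 32) + 28*12 = -5*(-77) + 336 = 385 + 336 = 721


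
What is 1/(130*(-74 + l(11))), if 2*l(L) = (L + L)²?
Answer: 1/21840 ≈ 4.5788e-5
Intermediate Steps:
l(L) = 2*L² (l(L) = (L + L)²/2 = (2*L)²/2 = (4*L²)/2 = 2*L²)
1/(130*(-74 + l(11))) = 1/(130*(-74 + 2*11²)) = 1/(130*(-74 + 2*121)) = 1/(130*(-74 + 242)) = 1/(130*168) = 1/21840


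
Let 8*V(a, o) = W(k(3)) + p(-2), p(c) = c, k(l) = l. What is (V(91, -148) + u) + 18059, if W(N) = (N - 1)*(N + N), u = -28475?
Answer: -41659/4 ≈ -10415.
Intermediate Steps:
W(N) = 2*N*(-1 + N) (W(N) = (-1 + N)*(2*N) = 2*N*(-1 + N))
V(a, o) = 5/4 (V(a, o) = (2*3*(-1 + 3) - 2)/8 = (2*3*2 - 2)/8 = (12 - 2)/8 = (⅛)*10 = 5/4)
(V(91, -148) + u) + 18059 = (5/4 - 28475) + 18059 = -113895/4 + 18059 = -41659/4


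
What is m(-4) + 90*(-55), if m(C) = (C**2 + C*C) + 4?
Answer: -4914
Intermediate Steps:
m(C) = 4 + 2*C**2 (m(C) = (C**2 + C**2) + 4 = 2*C**2 + 4 = 4 + 2*C**2)
m(-4) + 90*(-55) = (4 + 2*(-4)**2) + 90*(-55) = (4 + 2*16) - 4950 = (4 + 32) - 4950 = 36 - 4950 = -4914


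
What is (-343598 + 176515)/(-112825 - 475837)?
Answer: 167083/588662 ≈ 0.28384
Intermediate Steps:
(-343598 + 176515)/(-112825 - 475837) = -167083/(-588662) = -167083*(-1/588662) = 167083/588662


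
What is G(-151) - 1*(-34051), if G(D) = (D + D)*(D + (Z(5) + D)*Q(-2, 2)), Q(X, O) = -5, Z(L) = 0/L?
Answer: -148357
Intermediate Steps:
Z(L) = 0
G(D) = -8*D² (G(D) = (D + D)*(D + (0 + D)*(-5)) = (2*D)*(D + D*(-5)) = (2*D)*(D - 5*D) = (2*D)*(-4*D) = -8*D²)
G(-151) - 1*(-34051) = -8*(-151)² - 1*(-34051) = -8*22801 + 34051 = -182408 + 34051 = -148357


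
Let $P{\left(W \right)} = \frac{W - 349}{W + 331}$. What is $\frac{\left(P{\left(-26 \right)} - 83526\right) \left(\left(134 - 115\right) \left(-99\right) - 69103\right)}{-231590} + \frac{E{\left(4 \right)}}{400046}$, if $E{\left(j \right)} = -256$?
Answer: $- \frac{36171651007974236}{1412861460385} \approx -25602.0$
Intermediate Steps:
$P{\left(W \right)} = \frac{-349 + W}{331 + W}$
$\frac{\left(P{\left(-26 \right)} - 83526\right) \left(\left(134 - 115\right) \left(-99\right) - 69103\right)}{-231590} + \frac{E{\left(4 \right)}}{400046} = \frac{\left(\frac{-349 - 26}{331 - 26} - 83526\right) \left(\left(134 - 115\right) \left(-99\right) - 69103\right)}{-231590} - \frac{256}{400046} = \left(\frac{1}{305} \left(-375\right) - 83526\right) \left(19 \left(-99\right) - 69103\right) \left(- \frac{1}{231590}\right) - \frac{128}{200023} = \left(\frac{1}{305} \left(-375\right) - 83526\right) \left(-1881 - 69103\right) \left(- \frac{1}{231590}\right) - \frac{128}{200023} = \left(- \frac{75}{61} - 83526\right) \left(-70984\right) \left(- \frac{1}{231590}\right) - \frac{128}{200023} = \left(- \frac{5095161}{61}\right) \left(-70984\right) \left(- \frac{1}{231590}\right) - \frac{128}{200023} = \frac{361674908424}{61} \left(- \frac{1}{231590}\right) - \frac{128}{200023} = - \frac{180837454212}{7063495} - \frac{128}{200023} = - \frac{36171651007974236}{1412861460385}$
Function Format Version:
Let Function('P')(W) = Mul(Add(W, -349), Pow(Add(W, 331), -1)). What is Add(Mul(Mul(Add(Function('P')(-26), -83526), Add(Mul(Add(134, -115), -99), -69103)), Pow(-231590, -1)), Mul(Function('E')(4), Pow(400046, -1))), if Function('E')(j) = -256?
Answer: Rational(-36171651007974236, 1412861460385) ≈ -25602.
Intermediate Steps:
Function('P')(W) = Mul(Pow(Add(331, W), -1), Add(-349, W)) (Function('P')(W) = Mul(Add(-349, W), Pow(Add(331, W), -1)) = Mul(Pow(Add(331, W), -1), Add(-349, W)))
Add(Mul(Mul(Add(Function('P')(-26), -83526), Add(Mul(Add(134, -115), -99), -69103)), Pow(-231590, -1)), Mul(Function('E')(4), Pow(400046, -1))) = Add(Mul(Mul(Add(Mul(Pow(Add(331, -26), -1), Add(-349, -26)), -83526), Add(Mul(Add(134, -115), -99), -69103)), Pow(-231590, -1)), Mul(-256, Pow(400046, -1))) = Add(Mul(Mul(Add(Mul(Pow(305, -1), -375), -83526), Add(Mul(19, -99), -69103)), Rational(-1, 231590)), Mul(-256, Rational(1, 400046))) = Add(Mul(Mul(Add(Mul(Rational(1, 305), -375), -83526), Add(-1881, -69103)), Rational(-1, 231590)), Rational(-128, 200023)) = Add(Mul(Mul(Add(Rational(-75, 61), -83526), -70984), Rational(-1, 231590)), Rational(-128, 200023)) = Add(Mul(Mul(Rational(-5095161, 61), -70984), Rational(-1, 231590)), Rational(-128, 200023)) = Add(Mul(Rational(361674908424, 61), Rational(-1, 231590)), Rational(-128, 200023)) = Add(Rational(-180837454212, 7063495), Rational(-128, 200023)) = Rational(-36171651007974236, 1412861460385)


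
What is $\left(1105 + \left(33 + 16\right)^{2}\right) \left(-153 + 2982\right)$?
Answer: $9918474$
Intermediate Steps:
$\left(1105 + \left(33 + 16\right)^{2}\right) \left(-153 + 2982\right) = \left(1105 + 49^{2}\right) 2829 = \left(1105 + 2401\right) 2829 = 3506 \cdot 2829 = 9918474$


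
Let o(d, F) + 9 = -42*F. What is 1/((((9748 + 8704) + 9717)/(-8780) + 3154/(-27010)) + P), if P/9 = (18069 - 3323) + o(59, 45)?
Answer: 23714780/2741895154259 ≈ 8.6490e-6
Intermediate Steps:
o(d, F) = -9 - 42*F
P = 115623 (P = 9*((18069 - 3323) + (-9 - 42*45)) = 9*(14746 + (-9 - 1890)) = 9*(14746 - 1899) = 9*12847 = 115623)
1/((((9748 + 8704) + 9717)/(-8780) + 3154/(-27010)) + P) = 1/((((9748 + 8704) + 9717)/(-8780) + 3154/(-27010)) + 115623) = 1/(((18452 + 9717)*(-1/8780) + 3154*(-1/27010)) + 115623) = 1/((28169*(-1/8780) - 1577/13505) + 115623) = 1/((-28169/8780 - 1577/13505) + 115623) = 1/(-78853681/23714780 + 115623) = 1/(2741895154259/23714780) = 23714780/2741895154259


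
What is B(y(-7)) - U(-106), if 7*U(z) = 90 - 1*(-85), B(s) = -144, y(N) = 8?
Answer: -169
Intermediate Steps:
U(z) = 25 (U(z) = (90 - 1*(-85))/7 = (90 + 85)/7 = (⅐)*175 = 25)
B(y(-7)) - U(-106) = -144 - 1*25 = -144 - 25 = -169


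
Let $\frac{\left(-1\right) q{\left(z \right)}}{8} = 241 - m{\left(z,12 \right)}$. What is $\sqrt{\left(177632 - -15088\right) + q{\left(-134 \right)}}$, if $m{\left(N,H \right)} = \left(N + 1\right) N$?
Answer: $2 \sqrt{83342} \approx 577.38$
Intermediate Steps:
$m{\left(N,H \right)} = N \left(1 + N\right)$ ($m{\left(N,H \right)} = \left(1 + N\right) N = N \left(1 + N\right)$)
$q{\left(z \right)} = -1928 + 8 z \left(1 + z\right)$ ($q{\left(z \right)} = - 8 \left(241 - z \left(1 + z\right)\right) = -1928 + 8 z \left(1 + z\right)$)
$\sqrt{\left(177632 - -15088\right) + q{\left(-134 \right)}} = \sqrt{\left(177632 - -15088\right) - \left(1928 + 1072 \left(1 - 134\right)\right)} = \sqrt{\left(177632 + 15088\right) - \left(1928 + 1072 \left(-133\right)\right)} = \sqrt{192720 + \left(-1928 + 142576\right)} = \sqrt{192720 + 140648} = \sqrt{333368} = 2 \sqrt{83342}$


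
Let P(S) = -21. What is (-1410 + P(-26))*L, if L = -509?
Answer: 728379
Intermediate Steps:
(-1410 + P(-26))*L = (-1410 - 21)*(-509) = -1431*(-509) = 728379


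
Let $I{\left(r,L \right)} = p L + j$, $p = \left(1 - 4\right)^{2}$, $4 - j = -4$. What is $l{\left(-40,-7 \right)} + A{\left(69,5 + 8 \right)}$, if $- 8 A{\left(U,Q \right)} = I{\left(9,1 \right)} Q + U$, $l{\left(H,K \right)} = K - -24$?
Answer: $- \frac{77}{4} \approx -19.25$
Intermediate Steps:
$l{\left(H,K \right)} = 24 + K$ ($l{\left(H,K \right)} = K + 24 = 24 + K$)
$j = 8$ ($j = 4 - -4 = 4 + 4 = 8$)
$p = 9$ ($p = \left(-3\right)^{2} = 9$)
$I{\left(r,L \right)} = 8 + 9 L$ ($I{\left(r,L \right)} = 9 L + 8 = 8 + 9 L$)
$A{\left(U,Q \right)} = - \frac{17 Q}{8} - \frac{U}{8}$ ($A{\left(U,Q \right)} = - \frac{\left(8 + 9 \cdot 1\right) Q + U}{8} = - \frac{\left(8 + 9\right) Q + U}{8} = - \frac{17 Q + U}{8} = - \frac{U + 17 Q}{8} = - \frac{17 Q}{8} - \frac{U}{8}$)
$l{\left(-40,-7 \right)} + A{\left(69,5 + 8 \right)} = \left(24 - 7\right) - \left(\frac{69}{8} + \frac{17 \left(5 + 8\right)}{8}\right) = 17 - \frac{145}{4} = - \frac{77}{4}$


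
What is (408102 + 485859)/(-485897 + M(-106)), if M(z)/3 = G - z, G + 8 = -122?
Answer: -893961/485969 ≈ -1.8395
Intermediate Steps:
G = -130 (G = -8 - 122 = -130)
M(z) = -390 - 3*z (M(z) = 3*(-130 - z) = -390 - 3*z)
(408102 + 485859)/(-485897 + M(-106)) = (408102 + 485859)/(-485897 + (-390 - 3*(-106))) = 893961/(-485897 + (-390 + 318)) = 893961/(-485897 - 72) = 893961/(-485969) = 893961*(-1/485969) = -893961/485969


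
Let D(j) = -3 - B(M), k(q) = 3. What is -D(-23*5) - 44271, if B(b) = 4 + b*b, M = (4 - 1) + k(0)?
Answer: -44228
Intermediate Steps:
M = 6 (M = (4 - 1) + 3 = 3 + 3 = 6)
B(b) = 4 + b²
D(j) = -43 (D(j) = -3 - (4 + 6²) = -3 - (4 + 36) = -3 - 1*40 = -3 - 40 = -43)
-D(-23*5) - 44271 = -1*(-43) - 44271 = 43 - 44271 = -44228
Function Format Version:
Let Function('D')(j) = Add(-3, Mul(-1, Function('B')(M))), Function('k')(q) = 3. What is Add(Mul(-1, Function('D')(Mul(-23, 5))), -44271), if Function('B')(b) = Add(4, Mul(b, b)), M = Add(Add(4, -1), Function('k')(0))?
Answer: -44228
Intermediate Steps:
M = 6 (M = Add(Add(4, -1), 3) = Add(3, 3) = 6)
Function('B')(b) = Add(4, Pow(b, 2))
Function('D')(j) = -43 (Function('D')(j) = Add(-3, Mul(-1, Add(4, Pow(6, 2)))) = Add(-3, Mul(-1, Add(4, 36))) = Add(-3, Mul(-1, 40)) = Add(-3, -40) = -43)
Add(Mul(-1, Function('D')(Mul(-23, 5))), -44271) = Add(Mul(-1, -43), -44271) = Add(43, -44271) = -44228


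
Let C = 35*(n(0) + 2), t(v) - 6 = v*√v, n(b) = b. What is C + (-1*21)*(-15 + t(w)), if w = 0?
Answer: 259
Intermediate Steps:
t(v) = 6 + v^(3/2) (t(v) = 6 + v*√v = 6 + v^(3/2))
C = 70 (C = 35*(0 + 2) = 35*2 = 70)
C + (-1*21)*(-15 + t(w)) = 70 + (-1*21)*(-15 + (6 + 0^(3/2))) = 70 - 21*(-15 + (6 + 0)) = 70 - 21*(-15 + 6) = 70 - 21*(-9) = 70 + 189 = 259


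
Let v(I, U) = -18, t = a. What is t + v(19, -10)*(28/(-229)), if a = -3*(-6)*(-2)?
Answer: -7740/229 ≈ -33.799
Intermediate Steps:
a = -36 (a = 18*(-2) = -36)
t = -36
t + v(19, -10)*(28/(-229)) = -36 - 504/(-229) = -36 - 504*(-1)/229 = -36 - 18*(-28/229) = -36 + 504/229 = -7740/229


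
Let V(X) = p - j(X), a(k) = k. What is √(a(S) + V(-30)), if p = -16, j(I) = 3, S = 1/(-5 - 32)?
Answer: 8*I*√407/37 ≈ 4.362*I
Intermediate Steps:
S = -1/37 (S = 1/(-37) = -1/37 ≈ -0.027027)
V(X) = -19 (V(X) = -16 - 1*3 = -16 - 3 = -19)
√(a(S) + V(-30)) = √(-1/37 - 19) = √(-704/37) = 8*I*√407/37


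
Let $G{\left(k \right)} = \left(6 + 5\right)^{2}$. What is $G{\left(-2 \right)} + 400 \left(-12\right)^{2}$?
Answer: $57721$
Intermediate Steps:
$G{\left(k \right)} = 121$ ($G{\left(k \right)} = 11^{2} = 121$)
$G{\left(-2 \right)} + 400 \left(-12\right)^{2} = 121 + 400 \left(-12\right)^{2} = 121 + 400 \cdot 144 = 121 + 57600 = 57721$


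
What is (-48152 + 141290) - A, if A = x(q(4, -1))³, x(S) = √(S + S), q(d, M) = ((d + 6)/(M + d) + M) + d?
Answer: 93138 - 38*√114/9 ≈ 93093.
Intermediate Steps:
q(d, M) = M + d + (6 + d)/(M + d) (q(d, M) = ((6 + d)/(M + d) + M) + d = (M + (6 + d)/(M + d)) + d = M + d + (6 + d)/(M + d))
x(S) = √2*√S (x(S) = √(2*S) = √2*√S)
A = 38*√114/9 (A = (√2*√((6 + 4 + (-1)² + 4² + 2*(-1)*4)/(-1 + 4)))³ = (√2*√((6 + 4 + 1 + 16 - 8)/3))³ = (√2*√((⅓)*19))³ = (√2*√(19/3))³ = (√2*(√57/3))³ = (√114/3)³ = 38*√114/9 ≈ 45.081)
(-48152 + 141290) - A = (-48152 + 141290) - 38*√114/9 = 93138 - 38*√114/9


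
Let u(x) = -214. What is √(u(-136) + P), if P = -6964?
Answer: I*√7178 ≈ 84.723*I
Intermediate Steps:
√(u(-136) + P) = √(-214 - 6964) = √(-7178) = I*√7178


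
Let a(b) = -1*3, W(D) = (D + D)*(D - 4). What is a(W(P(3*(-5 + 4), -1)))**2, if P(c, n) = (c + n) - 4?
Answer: 9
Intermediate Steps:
P(c, n) = -4 + c + n
W(D) = 2*D*(-4 + D) (W(D) = (2*D)*(-4 + D) = 2*D*(-4 + D))
a(b) = -3
a(W(P(3*(-5 + 4), -1)))**2 = (-3)**2 = 9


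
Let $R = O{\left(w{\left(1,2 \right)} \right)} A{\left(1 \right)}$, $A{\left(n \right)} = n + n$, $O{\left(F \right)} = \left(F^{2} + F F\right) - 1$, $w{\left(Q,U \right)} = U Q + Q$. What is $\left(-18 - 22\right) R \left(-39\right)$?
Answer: $53040$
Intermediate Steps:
$w{\left(Q,U \right)} = Q + Q U$ ($w{\left(Q,U \right)} = Q U + Q = Q + Q U$)
$O{\left(F \right)} = -1 + 2 F^{2}$ ($O{\left(F \right)} = \left(F^{2} + F^{2}\right) - 1 = 2 F^{2} - 1 = -1 + 2 F^{2}$)
$A{\left(n \right)} = 2 n$
$R = 34$ ($R = \left(-1 + 2 \left(1 \left(1 + 2\right)\right)^{2}\right) 2 \cdot 1 = \left(-1 + 2 \left(1 \cdot 3\right)^{2}\right) 2 = \left(-1 + 2 \cdot 3^{2}\right) 2 = \left(-1 + 2 \cdot 9\right) 2 = \left(-1 + 18\right) 2 = 17 \cdot 2 = 34$)
$\left(-18 - 22\right) R \left(-39\right) = \left(-18 - 22\right) 34 \left(-39\right) = \left(-40\right) 34 \left(-39\right) = \left(-1360\right) \left(-39\right) = 53040$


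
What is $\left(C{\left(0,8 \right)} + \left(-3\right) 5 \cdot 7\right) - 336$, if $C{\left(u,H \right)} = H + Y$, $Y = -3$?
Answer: $-436$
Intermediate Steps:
$C{\left(u,H \right)} = -3 + H$ ($C{\left(u,H \right)} = H - 3 = -3 + H$)
$\left(C{\left(0,8 \right)} + \left(-3\right) 5 \cdot 7\right) - 336 = \left(\left(-3 + 8\right) + \left(-3\right) 5 \cdot 7\right) - 336 = \left(5 - 105\right) - 336 = -100 - 336 = -436$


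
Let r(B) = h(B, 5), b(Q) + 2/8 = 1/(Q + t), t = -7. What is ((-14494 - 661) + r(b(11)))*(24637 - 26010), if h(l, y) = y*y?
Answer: 20773490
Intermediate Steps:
b(Q) = -¼ + 1/(-7 + Q) (b(Q) = -¼ + 1/(Q - 7) = -¼ + 1/(-7 + Q))
h(l, y) = y²
r(B) = 25 (r(B) = 5² = 25)
((-14494 - 661) + r(b(11)))*(24637 - 26010) = ((-14494 - 661) + 25)*(24637 - 26010) = (-15155 + 25)*(-1373) = -15130*(-1373) = 20773490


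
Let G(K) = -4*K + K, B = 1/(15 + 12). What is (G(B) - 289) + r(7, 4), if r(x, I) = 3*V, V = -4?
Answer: -2710/9 ≈ -301.11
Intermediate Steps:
B = 1/27 ≈ 0.037037
r(x, I) = -12 (r(x, I) = 3*(-4) = -12)
G(K) = -3*K
(G(B) - 289) + r(7, 4) = (-3*1/27 - 289) - 12 = (-⅑ - 289) - 12 = -2602/9 - 12 = -2710/9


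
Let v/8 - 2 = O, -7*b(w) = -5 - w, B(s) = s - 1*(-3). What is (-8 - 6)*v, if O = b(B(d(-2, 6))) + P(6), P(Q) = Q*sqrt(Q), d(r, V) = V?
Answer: -448 - 672*sqrt(6) ≈ -2094.1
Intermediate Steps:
B(s) = 3 + s (B(s) = s + 3 = 3 + s)
b(w) = 5/7 + w/7 (b(w) = -(-5 - w)/7 = 5/7 + w/7)
P(Q) = Q**(3/2)
O = 2 + 6*sqrt(6) (O = (5/7 + (3 + 6)/7) + 6**(3/2) = (5/7 + (1/7)*9) + 6*sqrt(6) = (5/7 + 9/7) + 6*sqrt(6) = 2 + 6*sqrt(6) ≈ 16.697)
v = 32 + 48*sqrt(6) (v = 16 + 8*(2 + 6*sqrt(6)) = 16 + (16 + 48*sqrt(6)) = 32 + 48*sqrt(6) ≈ 149.58)
(-8 - 6)*v = (-8 - 6)*(32 + 48*sqrt(6)) = -14*(32 + 48*sqrt(6)) = -448 - 672*sqrt(6)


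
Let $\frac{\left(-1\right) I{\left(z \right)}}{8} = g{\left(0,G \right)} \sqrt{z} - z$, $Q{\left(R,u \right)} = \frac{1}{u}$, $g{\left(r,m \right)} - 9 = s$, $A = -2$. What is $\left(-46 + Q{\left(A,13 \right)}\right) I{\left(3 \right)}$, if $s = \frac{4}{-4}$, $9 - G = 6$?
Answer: $- \frac{14328}{13} + \frac{38208 \sqrt{3}}{13} \approx 3988.5$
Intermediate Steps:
$G = 3$ ($G = 9 - 6 = 3$)
$s = -1$ ($s = 4 \left(- \frac{1}{4}\right) = -1$)
$g{\left(r,m \right)} = 8$ ($g{\left(r,m \right)} = 9 - 1 = 8$)
$I{\left(z \right)} = - 64 \sqrt{z} + 8 z$ ($I{\left(z \right)} = - 8 \left(8 \sqrt{z} - z\right) = - 8 \left(- z + 8 \sqrt{z}\right) = - 64 \sqrt{z} + 8 z$)
$\left(-46 + Q{\left(A,13 \right)}\right) I{\left(3 \right)} = \left(-46 + \frac{1}{13}\right) \left(- 64 \sqrt{3} + 8 \cdot 3\right) = \left(-46 + \frac{1}{13}\right) \left(- 64 \sqrt{3} + 24\right) = - \frac{597 \left(24 - 64 \sqrt{3}\right)}{13} = - \frac{14328}{13} + \frac{38208 \sqrt{3}}{13}$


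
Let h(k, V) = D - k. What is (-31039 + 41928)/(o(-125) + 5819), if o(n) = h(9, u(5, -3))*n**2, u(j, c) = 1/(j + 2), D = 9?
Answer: 10889/5819 ≈ 1.8713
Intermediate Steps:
u(j, c) = 1/(2 + j)
h(k, V) = 9 - k
o(n) = 0 (o(n) = (9 - 1*9)*n**2 = (9 - 9)*n**2 = 0*n**2 = 0)
(-31039 + 41928)/(o(-125) + 5819) = (-31039 + 41928)/(0 + 5819) = 10889/5819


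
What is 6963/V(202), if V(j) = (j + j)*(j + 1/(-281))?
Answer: 1956603/22931444 ≈ 0.085324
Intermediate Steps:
V(j) = 2*j*(-1/281 + j) (V(j) = (2*j)*(j - 1/281) = (2*j)*(-1/281 + j) = 2*j*(-1/281 + j))
6963/V(202) = 6963/(((2/281)*202*(-1 + 281*202))) = 6963/(((2/281)*202*(-1 + 56762))) = 6963/(((2/281)*202*56761)) = 6963/(22931444/281) = 6963*(281/22931444) = 1956603/22931444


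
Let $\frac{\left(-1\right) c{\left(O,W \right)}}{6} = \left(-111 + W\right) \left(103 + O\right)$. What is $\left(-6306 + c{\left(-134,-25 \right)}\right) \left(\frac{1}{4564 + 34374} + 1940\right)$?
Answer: $- \frac{1193603131521}{19469} \approx -6.1308 \cdot 10^{7}$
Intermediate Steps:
$c{\left(O,W \right)} = - 6 \left(-111 + W\right) \left(103 + O\right)$
$\left(-6306 + c{\left(-134,-25 \right)}\right) \left(\frac{1}{4564 + 34374} + 1940\right) = \left(-6306 + \left(68598 - -15450 + 666 \left(-134\right) - \left(-804\right) \left(-25\right)\right)\right) \left(\frac{1}{4564 + 34374} + 1940\right) = \left(-6306 + \left(68598 + 15450 - 89244 - 20100\right)\right) \left(\frac{1}{38938} + 1940\right) = \left(-6306 - 25296\right) \left(\frac{1}{38938} + 1940\right) = \left(-31602\right) \frac{75539721}{38938} = - \frac{1193603131521}{19469}$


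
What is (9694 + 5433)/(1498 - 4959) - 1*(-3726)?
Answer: 12880559/3461 ≈ 3721.6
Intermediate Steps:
(9694 + 5433)/(1498 - 4959) - 1*(-3726) = 15127/(-3461) + 3726 = 15127*(-1/3461) + 3726 = -15127/3461 + 3726 = 12880559/3461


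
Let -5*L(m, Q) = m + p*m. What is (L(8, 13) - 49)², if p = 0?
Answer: 64009/25 ≈ 2560.4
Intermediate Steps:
L(m, Q) = -m/5 (L(m, Q) = -(m + 0*m)/5 = -(m + 0)/5 = -m/5)
(L(8, 13) - 49)² = (-⅕*8 - 49)² = (-8/5 - 49)² = (-253/5)² = 64009/25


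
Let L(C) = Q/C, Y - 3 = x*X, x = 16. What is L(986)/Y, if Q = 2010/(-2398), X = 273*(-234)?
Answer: 335/402783856442 ≈ 8.3171e-10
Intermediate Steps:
X = -63882
Q = -1005/1199 (Q = 2010*(-1/2398) = -1005/1199 ≈ -0.83820)
Y = -1022109 (Y = 3 + 16*(-63882) = 3 - 1022112 = -1022109)
L(C) = -1005/(1199*C)
L(986)/Y = -1005/1199/986/(-1022109) = -1005/1199*1/986*(-1/1022109) = -1005/1182214*(-1/1022109) = 335/402783856442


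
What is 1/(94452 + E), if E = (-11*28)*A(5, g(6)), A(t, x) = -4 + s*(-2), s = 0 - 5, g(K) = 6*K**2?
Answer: 1/92604 ≈ 1.0799e-5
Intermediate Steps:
s = -5
A(t, x) = 6 (A(t, x) = -4 - 5*(-2) = -4 + 10 = 6)
E = -1848 (E = -11*28*6 = -308*6 = -1848)
1/(94452 + E) = 1/(94452 - 1848) = 1/92604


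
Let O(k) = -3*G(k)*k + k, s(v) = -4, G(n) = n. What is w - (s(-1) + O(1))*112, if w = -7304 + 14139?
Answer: 7507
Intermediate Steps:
w = 6835
O(k) = k - 3*k² (O(k) = -3*k*k + k = -3*k² + k = k - 3*k²)
w - (s(-1) + O(1))*112 = 6835 - (-4 + 1*(1 - 3*1))*112 = 6835 - (-4 + 1*(1 - 3))*112 = 6835 - (-4 + 1*(-2))*112 = 6835 - (-4 - 2)*112 = 6835 - (-6)*112 = 6835 - 1*(-672) = 6835 + 672 = 7507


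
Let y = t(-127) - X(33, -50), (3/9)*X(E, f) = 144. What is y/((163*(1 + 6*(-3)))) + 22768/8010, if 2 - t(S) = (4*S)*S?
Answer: 291653794/11097855 ≈ 26.280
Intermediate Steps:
X(E, f) = 432 (X(E, f) = 3*144 = 432)
t(S) = 2 - 4*S² (t(S) = 2 - 4*S*S = 2 - 4*S²)
y = -64946 (y = (2 - 4*(-127)²) - 1*432 = (2 - 4*16129) - 432 = (2 - 64516) - 432 = -64514 - 432 = -64946)
y/((163*(1 + 6*(-3)))) + 22768/8010 = -64946*1/(163*(1 + 6*(-3))) + 22768/8010 = -64946*1/(163*(1 - 18)) + 22768*(1/8010) = -64946/(163*(-17)) + 11384/4005 = -64946/(-2771) + 11384/4005 = -64946*(-1/2771) + 11384/4005 = 64946/2771 + 11384/4005 = 291653794/11097855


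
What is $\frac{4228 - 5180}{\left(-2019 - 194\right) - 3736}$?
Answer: $\frac{952}{5949} \approx 0.16003$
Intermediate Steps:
$\frac{4228 - 5180}{\left(-2019 - 194\right) - 3736} = - \frac{952}{-2213 - 3736} = - \frac{952}{-5949} = \left(-952\right) \left(- \frac{1}{5949}\right) = \frac{952}{5949}$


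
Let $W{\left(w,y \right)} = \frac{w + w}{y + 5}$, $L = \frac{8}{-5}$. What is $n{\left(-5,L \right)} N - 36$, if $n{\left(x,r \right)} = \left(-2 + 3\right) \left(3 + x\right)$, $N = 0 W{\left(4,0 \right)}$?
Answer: $-36$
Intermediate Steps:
$L = - \frac{8}{5}$ ($L = 8 \left(- \frac{1}{5}\right) = - \frac{8}{5} \approx -1.6$)
$W{\left(w,y \right)} = \frac{2 w}{5 + y}$
$N = 0$ ($N = 0 \cdot 2 \cdot 4 \frac{1}{5 + 0} = 0 \cdot 2 \cdot 4 \cdot \frac{1}{5} = 0 \cdot \frac{8}{5} = 0$)
$n{\left(x,r \right)} = 3 + x$ ($n{\left(x,r \right)} = 1 \left(3 + x\right) = 3 + x$)
$n{\left(-5,L \right)} N - 36 = \left(3 - 5\right) 0 - 36 = \left(-2\right) 0 - 36 = 0 - 36 = -36$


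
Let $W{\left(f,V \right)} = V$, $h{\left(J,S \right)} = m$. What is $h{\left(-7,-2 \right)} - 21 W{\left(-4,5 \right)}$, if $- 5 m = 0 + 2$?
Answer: $- \frac{527}{5} \approx -105.4$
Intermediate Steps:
$m = - \frac{2}{5}$ ($m = - \frac{0 + 2}{5} = \left(- \frac{1}{5}\right) 2 = - \frac{2}{5} \approx -0.4$)
$h{\left(J,S \right)} = - \frac{2}{5}$
$h{\left(-7,-2 \right)} - 21 W{\left(-4,5 \right)} = - \frac{2}{5} - 105 = - \frac{527}{5}$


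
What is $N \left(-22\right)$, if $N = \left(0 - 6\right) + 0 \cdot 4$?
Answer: $132$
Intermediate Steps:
$N = -6$ ($N = \left(0 - 6\right) + 0 = -6 + 0 = -6$)
$N \left(-22\right) = \left(-6\right) \left(-22\right) = 132$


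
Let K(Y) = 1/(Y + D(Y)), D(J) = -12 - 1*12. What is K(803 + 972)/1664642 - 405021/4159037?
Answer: -11461654406815/117696230385818 ≈ -0.097383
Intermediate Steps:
D(J) = -24 (D(J) = -12 - 12 = -24)
K(Y) = 1/(-24 + Y) (K(Y) = 1/(Y - 24) = 1/(-24 + Y))
K(803 + 972)/1664642 - 405021/4159037 = 1/((-24 + (803 + 972))*1664642) - 405021/4159037 = (1/1664642)/(-24 + 1775) - 405021*1/4159037 = (1/1664642)/1751 - 405021/4159037 = (1/1751)*(1/1664642) - 405021/4159037 = 1/2914788142 - 405021/4159037 = -11461654406815/117696230385818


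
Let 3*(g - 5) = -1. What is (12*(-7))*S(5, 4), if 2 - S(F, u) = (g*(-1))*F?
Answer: -2128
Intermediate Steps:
g = 14/3 (g = 5 + (⅓)*(-1) = 5 - ⅓ = 14/3 ≈ 4.6667)
S(F, u) = 2 + 14*F/3 (S(F, u) = 2 - (14/3)*(-1)*F = 2 - (-14)*F/3 = 2 + 14*F/3)
(12*(-7))*S(5, 4) = (12*(-7))*(2 + (14/3)*5) = -84*(2 + 70/3) = -84*76/3 = -2128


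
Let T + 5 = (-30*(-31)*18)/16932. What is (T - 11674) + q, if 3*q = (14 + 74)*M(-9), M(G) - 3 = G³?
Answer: -46526330/1411 ≈ -32974.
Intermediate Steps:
M(G) = 3 + G³
T = -5660/1411 (T = -5 + (-30*(-31)*18)/16932 = -5 + (930*18)*(1/16932) = -5 + 16740*(1/16932) = -5 + 1395/1411 = -5660/1411 ≈ -4.0113)
q = -21296 (q = ((14 + 74)*(3 + (-9)³))/3 = (88*(3 - 729))/3 = (88*(-726))/3 = (⅓)*(-63888) = -21296)
(T - 11674) + q = (-5660/1411 - 11674) - 21296 = -16477674/1411 - 21296 = -46526330/1411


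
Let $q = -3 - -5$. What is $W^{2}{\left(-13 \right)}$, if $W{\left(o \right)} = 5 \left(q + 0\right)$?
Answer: $100$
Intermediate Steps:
$q = 2$ ($q = -3 + 5 = 2$)
$W{\left(o \right)} = 10$ ($W{\left(o \right)} = 5 \left(2 + 0\right) = 5 \cdot 2 = 10$)
$W^{2}{\left(-13 \right)} = 10^{2} = 100$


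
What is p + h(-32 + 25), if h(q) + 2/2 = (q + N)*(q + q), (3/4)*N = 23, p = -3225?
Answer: -10672/3 ≈ -3557.3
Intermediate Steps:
N = 92/3 (N = (4/3)*23 = 92/3 ≈ 30.667)
h(q) = -1 + 2*q*(92/3 + q) (h(q) = -1 + (q + 92/3)*(q + q) = -1 + (92/3 + q)*(2*q) = -1 + 2*q*(92/3 + q))
p + h(-32 + 25) = -3225 + (-1 + 2*(-32 + 25)**2 + 184*(-32 + 25)/3) = -3225 + (-1 + 2*(-7)**2 + (184/3)*(-7)) = -3225 + (-1 + 2*49 - 1288/3) = -3225 + (-1 + 98 - 1288/3) = -3225 - 997/3 = -10672/3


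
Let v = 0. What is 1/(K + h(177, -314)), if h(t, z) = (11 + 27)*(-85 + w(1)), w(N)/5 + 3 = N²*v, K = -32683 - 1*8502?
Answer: -1/44985 ≈ -2.2230e-5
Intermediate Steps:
K = -41185 (K = -32683 - 8502 = -41185)
w(N) = -15 (w(N) = -15 + 5*(N²*0) = -15 + 5*0 = -15 + 0 = -15)
h(t, z) = -3800 (h(t, z) = (11 + 27)*(-85 - 15) = 38*(-100) = -3800)
1/(K + h(177, -314)) = 1/(-41185 - 3800) = 1/(-44985) = -1/44985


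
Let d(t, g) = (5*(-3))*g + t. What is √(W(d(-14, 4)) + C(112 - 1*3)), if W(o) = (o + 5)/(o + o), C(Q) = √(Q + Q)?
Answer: √(2553 + 5476*√218)/74 ≈ 3.9027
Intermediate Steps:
d(t, g) = t - 15*g (d(t, g) = -15*g + t = t - 15*g)
C(Q) = √2*√Q (C(Q) = √(2*Q) = √2*√Q)
W(o) = (5 + o)/(2*o) (W(o) = (5 + o)/((2*o)) = (5 + o)*(1/(2*o)) = (5 + o)/(2*o))
√(W(d(-14, 4)) + C(112 - 1*3)) = √((5 + (-14 - 15*4))/(2*(-14 - 15*4)) + √2*√(112 - 1*3)) = √((5 + (-14 - 60))/(2*(-14 - 60)) + √2*√(112 - 3)) = √((½)*(5 - 74)/(-74) + √2*√109) = √((½)*(-1/74)*(-69) + √218) = √(69/148 + √218)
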